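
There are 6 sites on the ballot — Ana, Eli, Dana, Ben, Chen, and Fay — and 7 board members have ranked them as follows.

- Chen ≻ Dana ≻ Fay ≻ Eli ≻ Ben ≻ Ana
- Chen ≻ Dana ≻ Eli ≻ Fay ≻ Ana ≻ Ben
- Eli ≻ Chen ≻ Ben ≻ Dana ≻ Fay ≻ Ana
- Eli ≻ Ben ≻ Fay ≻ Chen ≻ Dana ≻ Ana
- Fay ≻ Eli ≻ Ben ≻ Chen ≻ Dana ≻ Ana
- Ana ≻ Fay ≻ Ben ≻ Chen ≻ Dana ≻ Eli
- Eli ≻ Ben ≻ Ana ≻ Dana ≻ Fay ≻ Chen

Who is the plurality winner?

Eli

First-place vote totals:
  Ana: 1
  Eli: 3
  Dana: 0
  Ben: 0
  Chen: 2
  Fay: 1
Eli has the most first-place votes.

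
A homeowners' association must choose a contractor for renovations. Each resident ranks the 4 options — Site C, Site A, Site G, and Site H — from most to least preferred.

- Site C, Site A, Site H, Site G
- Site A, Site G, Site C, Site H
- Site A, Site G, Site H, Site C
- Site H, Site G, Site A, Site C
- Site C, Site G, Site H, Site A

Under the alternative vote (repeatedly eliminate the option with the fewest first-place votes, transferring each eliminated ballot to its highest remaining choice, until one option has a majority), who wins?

Site A

Round 1: Site C 2, Site A 2, Site H 1, Site G 0. Site G has the fewest and is eliminated.
Round 2: Site C 2, Site A 2, Site H 1. Site H has the fewest and is eliminated.
Round 3: Site A 3, Site C 2. Site A has a majority.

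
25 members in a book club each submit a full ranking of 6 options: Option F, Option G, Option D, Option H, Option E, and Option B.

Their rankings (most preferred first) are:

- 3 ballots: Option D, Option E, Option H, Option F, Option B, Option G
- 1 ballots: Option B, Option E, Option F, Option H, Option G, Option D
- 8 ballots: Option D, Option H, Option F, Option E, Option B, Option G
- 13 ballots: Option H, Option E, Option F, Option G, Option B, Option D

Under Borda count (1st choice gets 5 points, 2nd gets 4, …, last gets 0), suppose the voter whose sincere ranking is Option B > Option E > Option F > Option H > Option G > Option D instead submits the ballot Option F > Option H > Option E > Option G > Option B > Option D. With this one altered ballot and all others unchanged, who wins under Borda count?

Borda totals with the altered ballot: Option F 74, Option G 28, Option D 55, Option H 110, Option E 83, Option B 25.
The winner is unchanged: still Option H.

Option H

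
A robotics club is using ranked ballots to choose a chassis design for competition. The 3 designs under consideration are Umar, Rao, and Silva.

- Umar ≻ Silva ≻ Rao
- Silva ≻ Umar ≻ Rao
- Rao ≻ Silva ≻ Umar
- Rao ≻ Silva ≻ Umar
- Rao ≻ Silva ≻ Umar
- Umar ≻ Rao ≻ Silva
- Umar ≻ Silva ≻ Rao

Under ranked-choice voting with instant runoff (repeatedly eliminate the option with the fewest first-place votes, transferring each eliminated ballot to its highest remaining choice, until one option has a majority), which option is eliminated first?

Round 1: Umar 3, Rao 3, Silva 1. Silva has the fewest and is eliminated.
Round 2: Umar 4, Rao 3. Umar has a majority.

Silva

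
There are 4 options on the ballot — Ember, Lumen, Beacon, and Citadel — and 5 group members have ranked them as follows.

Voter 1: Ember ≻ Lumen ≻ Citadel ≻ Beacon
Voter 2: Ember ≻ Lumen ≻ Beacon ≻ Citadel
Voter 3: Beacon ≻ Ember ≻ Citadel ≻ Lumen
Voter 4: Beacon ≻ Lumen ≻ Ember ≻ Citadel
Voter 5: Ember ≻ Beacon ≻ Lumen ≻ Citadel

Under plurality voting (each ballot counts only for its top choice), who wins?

First-place vote totals:
  Ember: 3
  Lumen: 0
  Beacon: 2
  Citadel: 0
Ember has the most first-place votes.

Ember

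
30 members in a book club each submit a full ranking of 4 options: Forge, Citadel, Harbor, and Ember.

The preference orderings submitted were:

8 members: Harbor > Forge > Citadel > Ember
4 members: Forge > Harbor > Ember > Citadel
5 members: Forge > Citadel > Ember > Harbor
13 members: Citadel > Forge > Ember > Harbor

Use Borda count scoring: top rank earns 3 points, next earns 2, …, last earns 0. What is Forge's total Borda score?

69

Borda scores:
  Forge: 8·2 + 4·3 + 5·3 + 13·2 = 69
  Citadel: 8·1 + 4·0 + 5·2 + 13·3 = 57
  Harbor: 8·3 + 4·2 + 5·0 + 13·0 = 32
  Ember: 8·0 + 4·1 + 5·1 + 13·1 = 22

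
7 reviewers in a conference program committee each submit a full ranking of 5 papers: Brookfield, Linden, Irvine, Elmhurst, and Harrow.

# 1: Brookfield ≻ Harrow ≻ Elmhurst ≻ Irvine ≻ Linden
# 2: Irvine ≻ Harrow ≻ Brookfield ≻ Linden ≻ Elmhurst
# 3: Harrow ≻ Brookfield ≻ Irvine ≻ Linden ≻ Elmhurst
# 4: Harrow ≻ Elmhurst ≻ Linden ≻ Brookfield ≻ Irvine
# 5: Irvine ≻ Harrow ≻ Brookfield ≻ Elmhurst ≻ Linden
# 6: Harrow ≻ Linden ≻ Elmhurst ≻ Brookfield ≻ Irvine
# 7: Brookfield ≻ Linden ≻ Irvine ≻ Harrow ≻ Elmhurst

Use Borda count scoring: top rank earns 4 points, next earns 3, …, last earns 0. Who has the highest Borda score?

Borda scores:
  Brookfield: 4 + 2 + 3 + 1 + 2 + 1 + 4 = 17
  Linden: 0 + 1 + 1 + 2 + 0 + 3 + 3 = 10
  Irvine: 1 + 4 + 2 + 0 + 4 + 0 + 2 = 13
  Elmhurst: 2 + 0 + 0 + 3 + 1 + 2 + 0 = 8
  Harrow: 3 + 3 + 4 + 4 + 3 + 4 + 1 = 22
Harrow has the highest total.

Harrow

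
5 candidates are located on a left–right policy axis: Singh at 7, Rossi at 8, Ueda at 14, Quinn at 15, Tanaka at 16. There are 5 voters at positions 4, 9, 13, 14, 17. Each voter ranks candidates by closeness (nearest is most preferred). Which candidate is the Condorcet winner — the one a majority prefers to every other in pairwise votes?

Ueda

With single-peaked preferences on a line, the Condorcet winner is the candidate closest to the median voter.
The median voter (position 13) is closest to Ueda at 14.
Check: Ueda vs Tanaka — voters closer to Ueda: 4 of 5.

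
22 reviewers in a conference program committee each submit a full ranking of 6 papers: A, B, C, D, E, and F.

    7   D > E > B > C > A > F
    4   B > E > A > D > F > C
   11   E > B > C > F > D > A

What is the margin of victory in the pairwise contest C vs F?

14

Ballots ranking C above F: 7+11 = 18.
Ballots ranking F above C: 4.
C wins 18–4, a margin of 14.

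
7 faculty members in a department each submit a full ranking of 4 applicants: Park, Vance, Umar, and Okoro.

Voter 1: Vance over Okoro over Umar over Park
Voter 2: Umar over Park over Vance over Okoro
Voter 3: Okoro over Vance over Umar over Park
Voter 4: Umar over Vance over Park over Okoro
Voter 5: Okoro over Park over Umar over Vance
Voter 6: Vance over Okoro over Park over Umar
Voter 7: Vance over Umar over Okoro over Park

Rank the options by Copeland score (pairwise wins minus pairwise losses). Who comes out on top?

Vance

Pairwise results:
  Park vs Vance: Vance wins 5–2.
  Park vs Umar: Umar wins 5–2.
  Park vs Okoro: Okoro wins 5–2.
  Vance vs Umar: Vance wins 4–3.
  Vance vs Okoro: Vance wins 5–2.
  Umar vs Okoro: Okoro wins 4–3.
Copeland scores (wins − losses):
  Park: 0 − 3 = -3
  Vance: 3 − 0 = 3
  Umar: 1 − 2 = -1
  Okoro: 2 − 1 = 1
Vance has the best Copeland score.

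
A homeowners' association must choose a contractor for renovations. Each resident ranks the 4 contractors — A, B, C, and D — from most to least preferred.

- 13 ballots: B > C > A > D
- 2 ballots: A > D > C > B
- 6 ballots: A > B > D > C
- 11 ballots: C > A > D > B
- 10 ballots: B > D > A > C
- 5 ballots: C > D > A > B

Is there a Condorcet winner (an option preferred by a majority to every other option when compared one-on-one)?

No

Head-to-head results (47 voters total):
A vs B: A wins 24–23.
A vs C: C wins 29–18.
A vs D: A wins 32–15.
B vs C: B wins 29–18.
B vs D: B wins 29–18.
C vs D: C wins 29–18.
No candidate beats all others: A beats B beats C beats A, a majority cycle.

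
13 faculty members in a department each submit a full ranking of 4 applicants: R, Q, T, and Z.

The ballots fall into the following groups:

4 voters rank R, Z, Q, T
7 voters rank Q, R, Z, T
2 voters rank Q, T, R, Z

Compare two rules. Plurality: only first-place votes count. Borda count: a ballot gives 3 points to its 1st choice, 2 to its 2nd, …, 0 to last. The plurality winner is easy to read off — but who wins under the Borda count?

Q

Plurality first-place counts: R 4, Q 9, T 0, Z 0 → Q.
Borda totals: R 28, Q 31, T 4, Z 15 → Q.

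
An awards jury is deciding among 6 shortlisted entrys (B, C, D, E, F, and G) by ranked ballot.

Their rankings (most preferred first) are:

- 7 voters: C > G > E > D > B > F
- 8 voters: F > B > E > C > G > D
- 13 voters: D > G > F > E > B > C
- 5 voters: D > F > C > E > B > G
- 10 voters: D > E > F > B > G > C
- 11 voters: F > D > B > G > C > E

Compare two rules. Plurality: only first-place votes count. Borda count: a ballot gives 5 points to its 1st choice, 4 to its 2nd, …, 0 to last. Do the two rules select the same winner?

Yes

Plurality first-place counts: B 0, C 7, D 28, E 0, F 19, G 0 → D.
Borda totals: B 110, C 77, D 198, E 121, F 184, G 120 → D.
The two rules agree on D.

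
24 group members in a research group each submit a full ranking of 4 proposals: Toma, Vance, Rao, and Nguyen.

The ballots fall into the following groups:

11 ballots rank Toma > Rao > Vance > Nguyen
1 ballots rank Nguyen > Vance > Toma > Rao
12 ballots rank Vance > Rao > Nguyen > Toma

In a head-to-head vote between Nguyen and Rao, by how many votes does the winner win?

Ballots ranking Nguyen above Rao: 1.
Ballots ranking Rao above Nguyen: 11+12 = 23.
Rao wins 23–1, a margin of 22.

22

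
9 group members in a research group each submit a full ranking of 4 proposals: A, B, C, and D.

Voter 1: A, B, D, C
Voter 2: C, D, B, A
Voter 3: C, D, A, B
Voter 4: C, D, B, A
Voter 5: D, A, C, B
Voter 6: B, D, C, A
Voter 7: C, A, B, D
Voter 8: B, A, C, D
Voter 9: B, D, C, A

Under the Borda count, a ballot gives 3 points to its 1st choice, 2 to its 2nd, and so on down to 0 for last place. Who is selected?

C

Borda scores:
  A: 3 + 0 + 1 + 0 + 2 + 0 + 2 + 2 + 0 = 10
  B: 2 + 1 + 0 + 1 + 0 + 3 + 1 + 3 + 3 = 14
  C: 0 + 3 + 3 + 3 + 1 + 1 + 3 + 1 + 1 = 16
  D: 1 + 2 + 2 + 2 + 3 + 2 + 0 + 0 + 2 = 14
C has the highest total.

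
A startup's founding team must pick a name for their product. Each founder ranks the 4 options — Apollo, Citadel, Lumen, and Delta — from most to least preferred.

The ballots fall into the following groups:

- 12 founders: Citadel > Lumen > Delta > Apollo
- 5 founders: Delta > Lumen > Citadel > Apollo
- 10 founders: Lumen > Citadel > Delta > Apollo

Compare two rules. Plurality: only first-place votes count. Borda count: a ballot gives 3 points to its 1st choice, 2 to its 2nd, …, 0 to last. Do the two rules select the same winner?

Plurality first-place counts: Apollo 0, Citadel 12, Lumen 10, Delta 5 → Citadel.
Borda totals: Apollo 0, Citadel 61, Lumen 64, Delta 37 → Lumen.
The two rules disagree: plurality picks Citadel, Borda picks Lumen.

No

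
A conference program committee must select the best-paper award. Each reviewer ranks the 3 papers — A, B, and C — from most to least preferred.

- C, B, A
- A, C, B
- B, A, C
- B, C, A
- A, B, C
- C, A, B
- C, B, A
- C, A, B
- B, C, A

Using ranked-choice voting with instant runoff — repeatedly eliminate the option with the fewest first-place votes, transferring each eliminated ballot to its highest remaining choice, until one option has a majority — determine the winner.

C

Round 1: C 4, B 3, A 2. A has the fewest and is eliminated.
Round 2: C 5, B 4. C has a majority.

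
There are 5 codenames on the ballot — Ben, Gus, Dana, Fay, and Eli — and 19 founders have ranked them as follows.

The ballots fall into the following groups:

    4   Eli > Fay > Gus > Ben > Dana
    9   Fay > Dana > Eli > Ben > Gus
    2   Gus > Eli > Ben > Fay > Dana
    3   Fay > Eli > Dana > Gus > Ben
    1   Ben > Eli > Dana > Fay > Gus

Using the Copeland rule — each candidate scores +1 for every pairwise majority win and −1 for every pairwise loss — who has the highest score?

Pairwise results:
  Ben vs Gus: Ben wins 10–9.
  Ben vs Dana: Dana wins 12–7.
  Ben vs Fay: Fay wins 16–3.
  Ben vs Eli: Eli wins 18–1.
  Gus vs Dana: Dana wins 13–6.
  Gus vs Fay: Fay wins 17–2.
  Gus vs Eli: Eli wins 17–2.
  Dana vs Fay: Fay wins 18–1.
  Dana vs Eli: Eli wins 10–9.
  Fay vs Eli: Fay wins 12–7.
Copeland scores (wins − losses):
  Ben: 1 − 3 = -2
  Gus: 0 − 4 = -4
  Dana: 2 − 2 = 0
  Fay: 4 − 0 = 4
  Eli: 3 − 1 = 2
Fay has the best Copeland score.

Fay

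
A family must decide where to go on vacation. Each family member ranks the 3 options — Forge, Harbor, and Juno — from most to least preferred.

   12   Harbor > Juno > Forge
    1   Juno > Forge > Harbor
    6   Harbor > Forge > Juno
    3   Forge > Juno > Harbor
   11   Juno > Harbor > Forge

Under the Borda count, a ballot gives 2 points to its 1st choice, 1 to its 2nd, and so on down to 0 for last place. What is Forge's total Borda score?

Borda scores:
  Forge: 12·0 + 1 + 6·1 + 3·2 + 11·0 = 13
  Harbor: 12·2 + 0 + 6·2 + 3·0 + 11·1 = 47
  Juno: 12·1 + 2 + 6·0 + 3·1 + 11·2 = 39

13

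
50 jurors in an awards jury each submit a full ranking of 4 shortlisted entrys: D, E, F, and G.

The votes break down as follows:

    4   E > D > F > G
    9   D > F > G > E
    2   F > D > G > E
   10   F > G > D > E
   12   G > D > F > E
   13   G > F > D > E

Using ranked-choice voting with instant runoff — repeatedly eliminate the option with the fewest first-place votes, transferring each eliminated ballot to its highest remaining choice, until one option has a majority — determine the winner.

G

Round 1: G 25, F 12, D 9, E 4. E has the fewest and is eliminated.
Round 2: G 25, D 13, F 12. F has the fewest and is eliminated.
Round 3: G 35, D 15. G has a majority.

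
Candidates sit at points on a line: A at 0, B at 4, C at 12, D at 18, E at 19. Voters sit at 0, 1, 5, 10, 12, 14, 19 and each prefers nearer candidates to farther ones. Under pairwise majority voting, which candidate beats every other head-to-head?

With single-peaked preferences on a line, the Condorcet winner is the candidate closest to the median voter.
The median voter (position 10) is closest to C at 12.
Check: C vs E — voters closer to C: 6 of 7.

C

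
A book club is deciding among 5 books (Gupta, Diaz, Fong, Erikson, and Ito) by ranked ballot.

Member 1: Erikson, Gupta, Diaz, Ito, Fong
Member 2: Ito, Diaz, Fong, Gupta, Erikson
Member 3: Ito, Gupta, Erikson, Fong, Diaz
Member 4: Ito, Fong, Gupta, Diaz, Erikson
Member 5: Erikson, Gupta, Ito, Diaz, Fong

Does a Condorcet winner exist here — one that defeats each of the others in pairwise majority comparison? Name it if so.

Head-to-head results (5 voters total):
Gupta vs Diaz: Gupta wins 4–1.
Gupta vs Fong: Gupta wins 3–2.
Gupta vs Erikson: Gupta wins 3–2.
Gupta vs Ito: Ito wins 3–2.
Diaz vs Fong: Diaz wins 3–2.
Diaz vs Erikson: Erikson wins 3–2.
Diaz vs Ito: Ito wins 4–1.
Fong vs Erikson: Erikson wins 3–2.
Fong vs Ito: Ito wins 5–0.
Erikson vs Ito: Ito wins 3–2.
Ito beats each rival — Gupta (3–2), Diaz (4–1), Fong (5–0), Erikson (3–2) — so Ito is the Condorcet winner.

Ito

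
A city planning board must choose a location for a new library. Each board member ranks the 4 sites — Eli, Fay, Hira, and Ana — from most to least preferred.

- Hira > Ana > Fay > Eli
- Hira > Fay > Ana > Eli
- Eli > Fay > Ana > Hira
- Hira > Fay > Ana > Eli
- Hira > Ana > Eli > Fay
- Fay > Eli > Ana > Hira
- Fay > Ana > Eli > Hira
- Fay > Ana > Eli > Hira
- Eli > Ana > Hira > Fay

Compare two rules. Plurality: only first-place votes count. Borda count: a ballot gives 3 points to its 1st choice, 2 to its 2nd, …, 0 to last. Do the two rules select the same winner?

No

Plurality first-place counts: Eli 2, Fay 3, Hira 4, Ana 0 → Hira.
Borda totals: Eli 11, Fay 16, Hira 13, Ana 14 → Fay.
The two rules disagree: plurality picks Hira, Borda picks Fay.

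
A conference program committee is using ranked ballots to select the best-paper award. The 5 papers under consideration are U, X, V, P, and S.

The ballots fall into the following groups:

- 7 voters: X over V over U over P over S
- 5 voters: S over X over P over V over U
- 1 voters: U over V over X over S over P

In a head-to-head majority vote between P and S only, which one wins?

P

Ballots ranking P above S: 7.
Ballots ranking S above P: 5+1 = 6.
P wins the head-to-head, 7–6.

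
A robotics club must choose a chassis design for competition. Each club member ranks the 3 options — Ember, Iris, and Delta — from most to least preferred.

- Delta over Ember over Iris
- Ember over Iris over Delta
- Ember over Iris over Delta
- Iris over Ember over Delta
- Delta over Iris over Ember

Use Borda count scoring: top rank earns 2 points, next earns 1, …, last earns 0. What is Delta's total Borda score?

Borda scores:
  Ember: 1 + 2 + 2 + 1 + 0 = 6
  Iris: 0 + 1 + 1 + 2 + 1 = 5
  Delta: 2 + 0 + 0 + 0 + 2 = 4

4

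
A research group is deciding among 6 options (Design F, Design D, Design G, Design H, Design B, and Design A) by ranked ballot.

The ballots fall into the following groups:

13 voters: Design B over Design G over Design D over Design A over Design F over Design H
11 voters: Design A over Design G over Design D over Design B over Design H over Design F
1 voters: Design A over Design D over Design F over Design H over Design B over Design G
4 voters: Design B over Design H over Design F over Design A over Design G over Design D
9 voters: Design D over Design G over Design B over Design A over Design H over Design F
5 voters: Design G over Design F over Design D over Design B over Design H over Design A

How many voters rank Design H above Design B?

1

Ballots ranking Design H above Design B: 1.
Ballots ranking Design B above Design H: 13+11+4+9+5 = 42.
So 1 of 43 voters prefer Design H to Design B.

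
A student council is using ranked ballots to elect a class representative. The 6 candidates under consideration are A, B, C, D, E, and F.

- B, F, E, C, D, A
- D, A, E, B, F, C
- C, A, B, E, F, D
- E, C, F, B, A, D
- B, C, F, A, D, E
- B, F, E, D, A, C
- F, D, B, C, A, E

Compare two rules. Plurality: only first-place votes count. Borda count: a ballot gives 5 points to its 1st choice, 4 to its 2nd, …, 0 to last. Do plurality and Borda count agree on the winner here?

Plurality first-place counts: A 0, B 3, C 1, D 1, E 1, F 1 → B.
Borda totals: A 13, B 25, C 17, D 13, E 16, F 21 → B.
The two rules agree on B.

Yes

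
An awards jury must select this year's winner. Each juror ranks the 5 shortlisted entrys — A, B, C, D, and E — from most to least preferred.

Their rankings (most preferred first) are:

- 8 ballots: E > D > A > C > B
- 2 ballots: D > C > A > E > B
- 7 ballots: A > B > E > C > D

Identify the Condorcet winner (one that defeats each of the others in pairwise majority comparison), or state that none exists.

None — there is no Condorcet winner

Head-to-head results (17 voters total):
A vs B: A wins 17–0.
A vs C: A wins 15–2.
A vs D: D wins 10–7.
A vs E: A wins 9–8.
B vs C: C wins 10–7.
B vs D: D wins 10–7.
B vs E: E wins 10–7.
C vs D: D wins 10–7.
C vs E: E wins 15–2.
D vs E: E wins 15–2.
No candidate beats all others: A beats E beats D beats A, a majority cycle.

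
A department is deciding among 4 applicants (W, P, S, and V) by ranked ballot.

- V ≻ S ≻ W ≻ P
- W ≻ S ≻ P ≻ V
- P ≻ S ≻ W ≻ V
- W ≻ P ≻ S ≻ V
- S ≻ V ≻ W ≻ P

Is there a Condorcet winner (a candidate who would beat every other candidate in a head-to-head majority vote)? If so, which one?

Head-to-head results (5 voters total):
W vs P: W wins 4–1.
W vs S: S wins 3–2.
W vs V: W wins 3–2.
P vs S: S wins 3–2.
P vs V: P wins 3–2.
S vs V: S wins 4–1.
S beats each rival — W (3–2), P (3–2), V (4–1) — so S is the Condorcet winner.

S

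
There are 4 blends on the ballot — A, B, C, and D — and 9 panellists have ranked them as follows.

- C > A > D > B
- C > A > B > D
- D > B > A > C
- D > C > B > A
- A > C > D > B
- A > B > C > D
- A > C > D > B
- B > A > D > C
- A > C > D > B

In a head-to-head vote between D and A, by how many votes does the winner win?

5

Ballots ranking D above A: 2.
Ballots ranking A above D: 7.
A wins 7–2, a margin of 5.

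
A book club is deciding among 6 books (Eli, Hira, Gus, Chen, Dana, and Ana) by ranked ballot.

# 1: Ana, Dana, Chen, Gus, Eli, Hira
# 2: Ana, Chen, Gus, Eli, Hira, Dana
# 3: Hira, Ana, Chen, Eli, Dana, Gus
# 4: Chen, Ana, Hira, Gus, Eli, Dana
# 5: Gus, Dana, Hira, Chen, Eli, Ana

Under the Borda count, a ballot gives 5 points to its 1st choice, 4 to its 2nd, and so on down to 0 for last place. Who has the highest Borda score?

Ana

Borda scores:
  Eli: 1 + 2 + 2 + 1 + 1 = 7
  Hira: 0 + 1 + 5 + 3 + 3 = 12
  Gus: 2 + 3 + 0 + 2 + 5 = 12
  Chen: 3 + 4 + 3 + 5 + 2 = 17
  Dana: 4 + 0 + 1 + 0 + 4 = 9
  Ana: 5 + 5 + 4 + 4 + 0 = 18
Ana has the highest total.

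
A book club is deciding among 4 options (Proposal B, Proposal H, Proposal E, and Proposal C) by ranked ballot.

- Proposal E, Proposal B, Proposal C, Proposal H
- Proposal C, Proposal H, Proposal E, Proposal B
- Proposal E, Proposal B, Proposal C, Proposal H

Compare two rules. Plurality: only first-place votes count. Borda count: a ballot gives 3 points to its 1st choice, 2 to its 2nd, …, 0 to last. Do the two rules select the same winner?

Plurality first-place counts: Proposal B 0, Proposal H 0, Proposal E 2, Proposal C 1 → Proposal E.
Borda totals: Proposal B 4, Proposal H 2, Proposal E 7, Proposal C 5 → Proposal E.
The two rules agree on Proposal E.

Yes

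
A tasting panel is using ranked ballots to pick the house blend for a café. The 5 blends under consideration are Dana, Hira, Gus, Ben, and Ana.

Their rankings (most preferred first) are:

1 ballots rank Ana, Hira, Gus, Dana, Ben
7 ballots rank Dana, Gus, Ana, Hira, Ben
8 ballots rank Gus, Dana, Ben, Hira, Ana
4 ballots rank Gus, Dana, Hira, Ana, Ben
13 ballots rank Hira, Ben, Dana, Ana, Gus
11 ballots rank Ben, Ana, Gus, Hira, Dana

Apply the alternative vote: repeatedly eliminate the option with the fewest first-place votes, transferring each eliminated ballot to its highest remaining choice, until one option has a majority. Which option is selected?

Gus

Round 1: Hira 13, Gus 12, Ben 11, Dana 7, Ana 1. Ana has the fewest and is eliminated.
Round 2: Hira 14, Gus 12, Ben 11, Dana 7. Dana has the fewest and is eliminated.
Round 3: Gus 19, Hira 14, Ben 11. Ben has the fewest and is eliminated.
Round 4: Gus 30, Hira 14. Gus has a majority.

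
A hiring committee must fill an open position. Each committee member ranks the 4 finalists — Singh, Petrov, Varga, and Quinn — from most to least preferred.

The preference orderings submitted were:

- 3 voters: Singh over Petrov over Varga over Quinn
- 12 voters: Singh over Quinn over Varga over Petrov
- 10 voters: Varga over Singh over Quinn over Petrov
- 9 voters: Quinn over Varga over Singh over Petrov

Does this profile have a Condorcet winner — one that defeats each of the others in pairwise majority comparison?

No

Head-to-head results (34 voters total):
Singh vs Petrov: Singh wins 34–0.
Singh vs Varga: Varga wins 19–15.
Singh vs Quinn: Singh wins 25–9.
Petrov vs Varga: Varga wins 31–3.
Petrov vs Quinn: Quinn wins 31–3.
Varga vs Quinn: Quinn wins 21–13.
No candidate beats all others: Singh beats Quinn beats Varga beats Singh, a majority cycle.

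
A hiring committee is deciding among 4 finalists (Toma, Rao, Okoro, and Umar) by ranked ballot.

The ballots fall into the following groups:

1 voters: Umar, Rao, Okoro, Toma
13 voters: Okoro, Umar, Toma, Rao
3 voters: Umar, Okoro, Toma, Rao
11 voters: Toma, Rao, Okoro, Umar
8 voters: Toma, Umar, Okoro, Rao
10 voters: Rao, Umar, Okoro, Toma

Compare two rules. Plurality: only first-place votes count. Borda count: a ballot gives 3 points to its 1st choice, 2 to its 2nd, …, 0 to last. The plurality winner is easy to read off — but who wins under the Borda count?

Okoro

Plurality first-place counts: Toma 19, Rao 10, Okoro 13, Umar 4 → Toma.
Borda totals: Toma 73, Rao 54, Okoro 75, Umar 74 → Okoro.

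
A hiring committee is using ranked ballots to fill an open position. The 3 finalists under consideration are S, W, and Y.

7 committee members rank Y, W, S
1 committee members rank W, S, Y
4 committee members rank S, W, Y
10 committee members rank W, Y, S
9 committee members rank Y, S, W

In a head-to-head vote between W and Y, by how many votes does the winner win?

1

Ballots ranking W above Y: 1+4+10 = 15.
Ballots ranking Y above W: 7+9 = 16.
Y wins 16–15, a margin of 1.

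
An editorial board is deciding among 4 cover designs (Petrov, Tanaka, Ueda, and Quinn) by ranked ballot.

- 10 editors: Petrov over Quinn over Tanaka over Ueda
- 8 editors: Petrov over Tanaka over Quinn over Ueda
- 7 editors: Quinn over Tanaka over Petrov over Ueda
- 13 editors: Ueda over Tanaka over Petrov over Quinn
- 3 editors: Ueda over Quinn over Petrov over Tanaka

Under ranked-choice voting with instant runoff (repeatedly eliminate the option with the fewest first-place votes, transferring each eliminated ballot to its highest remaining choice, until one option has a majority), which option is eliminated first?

Tanaka

Round 1: Petrov 18, Ueda 16, Quinn 7, Tanaka 0. Tanaka has the fewest and is eliminated.
Round 2: Petrov 18, Ueda 16, Quinn 7. Quinn has the fewest and is eliminated.
Round 3: Petrov 25, Ueda 16. Petrov has a majority.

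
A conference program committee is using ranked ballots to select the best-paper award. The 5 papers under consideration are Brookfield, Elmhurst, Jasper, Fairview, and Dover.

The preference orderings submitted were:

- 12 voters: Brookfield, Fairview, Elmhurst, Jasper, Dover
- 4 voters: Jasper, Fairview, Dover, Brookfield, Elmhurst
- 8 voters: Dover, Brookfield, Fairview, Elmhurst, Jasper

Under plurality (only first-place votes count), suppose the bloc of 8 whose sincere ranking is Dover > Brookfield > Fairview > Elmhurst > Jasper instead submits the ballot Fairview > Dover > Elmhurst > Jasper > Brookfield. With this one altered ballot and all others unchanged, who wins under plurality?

Brookfield

First-place totals with the altered ballot: Brookfield 12, Elmhurst 0, Jasper 4, Fairview 8, Dover 0.
The winner is unchanged: still Brookfield.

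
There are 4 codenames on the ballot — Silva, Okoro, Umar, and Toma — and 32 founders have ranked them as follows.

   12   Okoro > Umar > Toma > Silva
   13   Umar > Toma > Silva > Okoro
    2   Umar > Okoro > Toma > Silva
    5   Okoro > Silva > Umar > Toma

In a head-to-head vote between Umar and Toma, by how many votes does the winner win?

Ballots ranking Umar above Toma: 12+13+2+5 = 32.
Ballots ranking Toma above Umar: 0.
Umar wins 32–0, a margin of 32.

32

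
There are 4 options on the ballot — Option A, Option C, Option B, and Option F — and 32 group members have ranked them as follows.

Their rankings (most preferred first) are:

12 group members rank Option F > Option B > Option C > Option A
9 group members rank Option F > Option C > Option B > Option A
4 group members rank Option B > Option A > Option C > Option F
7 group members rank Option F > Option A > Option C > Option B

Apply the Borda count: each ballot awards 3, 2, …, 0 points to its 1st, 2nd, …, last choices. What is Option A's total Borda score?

22

Borda scores:
  Option A: 12·0 + 9·0 + 4·2 + 7·2 = 22
  Option C: 12·1 + 9·2 + 4·1 + 7·1 = 41
  Option B: 12·2 + 9·1 + 4·3 + 7·0 = 45
  Option F: 12·3 + 9·3 + 4·0 + 7·3 = 84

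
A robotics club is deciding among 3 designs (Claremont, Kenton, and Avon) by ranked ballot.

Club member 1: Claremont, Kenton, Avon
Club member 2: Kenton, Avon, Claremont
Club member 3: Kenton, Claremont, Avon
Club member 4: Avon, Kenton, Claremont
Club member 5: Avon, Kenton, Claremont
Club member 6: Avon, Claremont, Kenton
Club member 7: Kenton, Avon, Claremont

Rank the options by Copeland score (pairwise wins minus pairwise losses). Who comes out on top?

Pairwise results:
  Claremont vs Kenton: Kenton wins 5–2.
  Claremont vs Avon: Avon wins 5–2.
  Kenton vs Avon: Kenton wins 4–3.
Copeland scores (wins − losses):
  Claremont: 0 − 2 = -2
  Kenton: 2 − 0 = 2
  Avon: 1 − 1 = 0
Kenton has the best Copeland score.

Kenton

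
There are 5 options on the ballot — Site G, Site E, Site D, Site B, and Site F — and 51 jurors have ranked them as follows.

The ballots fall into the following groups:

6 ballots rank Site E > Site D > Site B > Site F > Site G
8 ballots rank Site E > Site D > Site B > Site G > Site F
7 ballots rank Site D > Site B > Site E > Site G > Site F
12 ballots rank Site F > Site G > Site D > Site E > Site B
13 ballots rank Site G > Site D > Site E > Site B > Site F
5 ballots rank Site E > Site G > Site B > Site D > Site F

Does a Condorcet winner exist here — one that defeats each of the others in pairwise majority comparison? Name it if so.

Head-to-head results (51 voters total):
Site G vs Site E: Site E wins 26–25.
Site G vs Site D: Site G wins 30–21.
Site G vs Site B: Site G wins 30–21.
Site G vs Site F: Site G wins 33–18.
Site E vs Site D: Site D wins 32–19.
Site E vs Site B: Site E wins 44–7.
Site E vs Site F: Site E wins 39–12.
Site D vs Site B: Site D wins 46–5.
Site D vs Site F: Site D wins 39–12.
Site B vs Site F: Site B wins 39–12.
No candidate beats all others: Site G beats Site D beats Site E beats Site G, a majority cycle.

None — there is no Condorcet winner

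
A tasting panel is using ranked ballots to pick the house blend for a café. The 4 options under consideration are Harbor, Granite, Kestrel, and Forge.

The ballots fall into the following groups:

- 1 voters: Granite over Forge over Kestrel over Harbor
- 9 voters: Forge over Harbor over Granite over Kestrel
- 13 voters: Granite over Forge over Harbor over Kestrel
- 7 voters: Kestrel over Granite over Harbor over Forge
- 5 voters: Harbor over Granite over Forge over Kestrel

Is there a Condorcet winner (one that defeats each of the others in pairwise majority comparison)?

Head-to-head results (35 voters total):
Harbor vs Granite: Granite wins 21–14.
Harbor vs Kestrel: Harbor wins 27–8.
Harbor vs Forge: Forge wins 23–12.
Granite vs Kestrel: Granite wins 28–7.
Granite vs Forge: Granite wins 26–9.
Kestrel vs Forge: Forge wins 28–7.
Granite beats each rival — Harbor (21–14), Kestrel (28–7), Forge (26–9) — so Granite is the Condorcet winner.

Yes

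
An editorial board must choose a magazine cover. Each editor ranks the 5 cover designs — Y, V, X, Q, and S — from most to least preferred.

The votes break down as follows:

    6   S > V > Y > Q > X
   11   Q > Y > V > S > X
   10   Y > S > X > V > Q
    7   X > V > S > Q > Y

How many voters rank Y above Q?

Ballots ranking Y above Q: 6+10 = 16.
Ballots ranking Q above Y: 11+7 = 18.
So 16 of 34 voters prefer Y to Q.

16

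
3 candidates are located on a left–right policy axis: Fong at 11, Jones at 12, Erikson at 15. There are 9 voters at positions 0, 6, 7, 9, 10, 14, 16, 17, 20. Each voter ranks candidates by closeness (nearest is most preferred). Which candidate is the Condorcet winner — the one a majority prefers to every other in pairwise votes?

With single-peaked preferences on a line, the Condorcet winner is the candidate closest to the median voter.
The median voter (position 10) is closest to Fong at 11.
Check: Fong vs Jones — voters closer to Fong: 5 of 9.

Fong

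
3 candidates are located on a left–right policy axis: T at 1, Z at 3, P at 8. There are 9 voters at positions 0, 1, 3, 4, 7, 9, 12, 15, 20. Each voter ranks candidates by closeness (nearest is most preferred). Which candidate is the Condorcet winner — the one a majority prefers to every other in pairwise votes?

With single-peaked preferences on a line, the Condorcet winner is the candidate closest to the median voter.
The median voter (position 7) is closest to P at 8.
Check: P vs Z — voters closer to P: 5 of 9.

P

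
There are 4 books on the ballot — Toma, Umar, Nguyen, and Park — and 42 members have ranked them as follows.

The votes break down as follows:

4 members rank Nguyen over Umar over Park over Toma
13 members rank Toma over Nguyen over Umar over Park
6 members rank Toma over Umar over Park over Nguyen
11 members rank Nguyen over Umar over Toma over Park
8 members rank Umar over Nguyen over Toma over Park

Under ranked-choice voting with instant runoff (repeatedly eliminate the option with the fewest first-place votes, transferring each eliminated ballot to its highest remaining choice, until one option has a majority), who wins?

Round 1: Toma 19, Nguyen 15, Umar 8, Park 0. Park has the fewest and is eliminated.
Round 2: Toma 19, Nguyen 15, Umar 8. Umar has the fewest and is eliminated.
Round 3: Nguyen 23, Toma 19. Nguyen has a majority.

Nguyen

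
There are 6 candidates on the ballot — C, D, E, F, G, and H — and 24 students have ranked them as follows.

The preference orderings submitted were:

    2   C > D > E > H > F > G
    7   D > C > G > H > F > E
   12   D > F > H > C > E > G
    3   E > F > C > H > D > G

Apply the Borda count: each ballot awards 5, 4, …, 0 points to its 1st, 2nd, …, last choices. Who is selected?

Borda scores:
  C: 2·5 + 7·4 + 12·2 + 3·3 = 71
  D: 2·4 + 7·5 + 12·5 + 3·1 = 106
  E: 2·3 + 7·0 + 12·1 + 3·5 = 33
  F: 2·1 + 7·1 + 12·4 + 3·4 = 69
  G: 2·0 + 7·3 + 12·0 + 3·0 = 21
  H: 2·2 + 7·2 + 12·3 + 3·2 = 60
D has the highest total.

D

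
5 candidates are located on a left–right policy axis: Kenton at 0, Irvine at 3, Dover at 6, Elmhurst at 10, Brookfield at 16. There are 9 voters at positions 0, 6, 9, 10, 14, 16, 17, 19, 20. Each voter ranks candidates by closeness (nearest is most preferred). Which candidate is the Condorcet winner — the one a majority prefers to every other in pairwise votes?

With single-peaked preferences on a line, the Condorcet winner is the candidate closest to the median voter.
The median voter (position 14) is closest to Brookfield at 16.
Check: Brookfield vs Irvine — voters closer to Brookfield: 6 of 9.

Brookfield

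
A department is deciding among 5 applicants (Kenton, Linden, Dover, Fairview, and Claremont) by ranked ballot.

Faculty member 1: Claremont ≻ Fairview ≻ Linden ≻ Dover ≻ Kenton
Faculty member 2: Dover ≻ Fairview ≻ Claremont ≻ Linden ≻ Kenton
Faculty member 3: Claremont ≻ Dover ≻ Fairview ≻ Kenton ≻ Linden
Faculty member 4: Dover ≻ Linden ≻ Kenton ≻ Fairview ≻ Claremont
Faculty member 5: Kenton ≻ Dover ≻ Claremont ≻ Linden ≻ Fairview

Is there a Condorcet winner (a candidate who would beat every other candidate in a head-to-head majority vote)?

Yes

Head-to-head results (5 voters total):
Kenton vs Linden: Linden wins 3–2.
Kenton vs Dover: Dover wins 4–1.
Kenton vs Fairview: Fairview wins 3–2.
Kenton vs Claremont: Claremont wins 3–2.
Linden vs Dover: Dover wins 4–1.
Linden vs Fairview: Fairview wins 3–2.
Linden vs Claremont: Claremont wins 4–1.
Dover vs Fairview: Dover wins 4–1.
Dover vs Claremont: Dover wins 3–2.
Fairview vs Claremont: Claremont wins 3–2.
Dover beats each rival — Kenton (4–1), Linden (4–1), Fairview (4–1), Claremont (3–2) — so Dover is the Condorcet winner.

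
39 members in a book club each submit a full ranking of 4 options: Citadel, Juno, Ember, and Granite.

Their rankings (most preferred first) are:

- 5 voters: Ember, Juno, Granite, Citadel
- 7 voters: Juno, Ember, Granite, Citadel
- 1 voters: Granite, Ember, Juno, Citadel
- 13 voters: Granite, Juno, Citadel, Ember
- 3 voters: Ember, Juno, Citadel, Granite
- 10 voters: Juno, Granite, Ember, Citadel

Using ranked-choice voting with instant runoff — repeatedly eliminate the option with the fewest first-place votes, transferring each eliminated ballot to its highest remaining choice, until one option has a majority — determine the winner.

Round 1: Juno 17, Granite 14, Ember 8, Citadel 0. Citadel has the fewest and is eliminated.
Round 2: Juno 17, Granite 14, Ember 8. Ember has the fewest and is eliminated.
Round 3: Juno 25, Granite 14. Juno has a majority.

Juno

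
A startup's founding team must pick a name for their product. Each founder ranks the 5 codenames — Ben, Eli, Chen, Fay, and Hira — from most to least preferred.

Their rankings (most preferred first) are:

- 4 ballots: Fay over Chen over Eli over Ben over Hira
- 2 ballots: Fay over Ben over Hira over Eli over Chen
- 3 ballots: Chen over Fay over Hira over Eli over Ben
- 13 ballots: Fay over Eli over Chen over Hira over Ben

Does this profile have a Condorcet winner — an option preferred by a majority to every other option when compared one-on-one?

Yes

Head-to-head results (22 voters total):
Ben vs Eli: Eli wins 20–2.
Ben vs Chen: Chen wins 20–2.
Ben vs Fay: Fay wins 22–0.
Ben vs Hira: Hira wins 16–6.
Eli vs Chen: Eli wins 15–7.
Eli vs Fay: Fay wins 22–0.
Eli vs Hira: Eli wins 17–5.
Chen vs Fay: Fay wins 19–3.
Chen vs Hira: Chen wins 20–2.
Fay vs Hira: Fay wins 22–0.
Fay beats each rival — Ben (22–0), Eli (22–0), Chen (19–3), Hira (22–0) — so Fay is the Condorcet winner.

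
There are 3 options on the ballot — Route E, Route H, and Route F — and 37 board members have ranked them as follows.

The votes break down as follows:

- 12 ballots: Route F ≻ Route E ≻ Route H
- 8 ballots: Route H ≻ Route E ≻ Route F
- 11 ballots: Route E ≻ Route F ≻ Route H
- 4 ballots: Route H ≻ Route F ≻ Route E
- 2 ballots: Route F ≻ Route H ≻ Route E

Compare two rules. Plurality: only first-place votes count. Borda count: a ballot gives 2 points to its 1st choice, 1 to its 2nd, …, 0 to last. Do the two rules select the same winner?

Plurality first-place counts: Route E 11, Route H 12, Route F 14 → Route F.
Borda totals: Route E 42, Route H 26, Route F 43 → Route F.
The two rules agree on Route F.

Yes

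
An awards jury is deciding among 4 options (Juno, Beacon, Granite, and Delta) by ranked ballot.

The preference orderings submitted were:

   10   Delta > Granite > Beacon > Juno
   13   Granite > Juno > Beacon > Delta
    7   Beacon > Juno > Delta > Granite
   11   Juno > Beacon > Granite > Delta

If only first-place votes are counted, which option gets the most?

First-place vote totals:
  Juno: 11
  Beacon: 7
  Granite: 13
  Delta: 10
Granite has the most first-place votes.

Granite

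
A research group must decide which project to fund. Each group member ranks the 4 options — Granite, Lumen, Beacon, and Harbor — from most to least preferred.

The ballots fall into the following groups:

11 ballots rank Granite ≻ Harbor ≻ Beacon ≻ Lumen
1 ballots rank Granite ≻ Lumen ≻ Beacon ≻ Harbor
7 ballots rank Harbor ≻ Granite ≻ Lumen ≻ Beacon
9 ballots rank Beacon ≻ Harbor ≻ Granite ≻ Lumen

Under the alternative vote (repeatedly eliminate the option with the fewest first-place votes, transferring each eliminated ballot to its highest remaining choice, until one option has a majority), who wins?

Granite

Round 1: Granite 12, Beacon 9, Harbor 7, Lumen 0. Lumen has the fewest and is eliminated.
Round 2: Granite 12, Beacon 9, Harbor 7. Harbor has the fewest and is eliminated.
Round 3: Granite 19, Beacon 9. Granite has a majority.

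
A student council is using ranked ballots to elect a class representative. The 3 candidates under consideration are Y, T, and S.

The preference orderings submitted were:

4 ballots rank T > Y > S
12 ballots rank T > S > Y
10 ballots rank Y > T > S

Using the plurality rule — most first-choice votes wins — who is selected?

First-place vote totals:
  Y: 10
  T: 16
  S: 0
T has the most first-place votes.

T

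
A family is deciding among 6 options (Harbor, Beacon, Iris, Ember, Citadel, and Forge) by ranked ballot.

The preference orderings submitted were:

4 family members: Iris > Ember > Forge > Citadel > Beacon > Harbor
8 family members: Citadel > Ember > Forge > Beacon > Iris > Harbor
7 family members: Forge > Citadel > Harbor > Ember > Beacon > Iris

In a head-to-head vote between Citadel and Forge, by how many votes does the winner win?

3

Ballots ranking Citadel above Forge: 8.
Ballots ranking Forge above Citadel: 4+7 = 11.
Forge wins 11–8, a margin of 3.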